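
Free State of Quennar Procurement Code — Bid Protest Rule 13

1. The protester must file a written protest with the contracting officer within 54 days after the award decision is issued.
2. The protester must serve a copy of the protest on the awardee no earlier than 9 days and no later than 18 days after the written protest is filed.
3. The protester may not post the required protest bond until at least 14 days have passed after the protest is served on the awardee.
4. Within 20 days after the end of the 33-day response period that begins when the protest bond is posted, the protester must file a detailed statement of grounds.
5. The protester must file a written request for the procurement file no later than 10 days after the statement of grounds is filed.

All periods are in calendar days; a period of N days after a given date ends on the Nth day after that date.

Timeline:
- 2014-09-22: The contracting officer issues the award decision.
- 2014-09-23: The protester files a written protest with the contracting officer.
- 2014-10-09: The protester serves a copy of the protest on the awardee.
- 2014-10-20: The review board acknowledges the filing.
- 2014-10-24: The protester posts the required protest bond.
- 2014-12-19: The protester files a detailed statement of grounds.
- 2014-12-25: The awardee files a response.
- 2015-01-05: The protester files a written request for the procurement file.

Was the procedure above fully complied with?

No

(1) due by 2014-09-22 + 54 days = 2014-11-15; completed 2014-09-23, before the deadline.
(2) the permitted window runs from 2014-09-23 + 9 = 2014-10-02 to 2014-09-23 + 18 = 2014-10-11; done 2014-10-09 — within the window.
(3) permitted from 2014-10-09 + 14 days = 2014-10-23 onward; done 2014-10-24 — permitted.
(4) due by 2014-11-26 + 20 days = 2014-12-16; not done until 2014-12-19, 3 days after the deadline.
The procedure was therefore not followed at step 4.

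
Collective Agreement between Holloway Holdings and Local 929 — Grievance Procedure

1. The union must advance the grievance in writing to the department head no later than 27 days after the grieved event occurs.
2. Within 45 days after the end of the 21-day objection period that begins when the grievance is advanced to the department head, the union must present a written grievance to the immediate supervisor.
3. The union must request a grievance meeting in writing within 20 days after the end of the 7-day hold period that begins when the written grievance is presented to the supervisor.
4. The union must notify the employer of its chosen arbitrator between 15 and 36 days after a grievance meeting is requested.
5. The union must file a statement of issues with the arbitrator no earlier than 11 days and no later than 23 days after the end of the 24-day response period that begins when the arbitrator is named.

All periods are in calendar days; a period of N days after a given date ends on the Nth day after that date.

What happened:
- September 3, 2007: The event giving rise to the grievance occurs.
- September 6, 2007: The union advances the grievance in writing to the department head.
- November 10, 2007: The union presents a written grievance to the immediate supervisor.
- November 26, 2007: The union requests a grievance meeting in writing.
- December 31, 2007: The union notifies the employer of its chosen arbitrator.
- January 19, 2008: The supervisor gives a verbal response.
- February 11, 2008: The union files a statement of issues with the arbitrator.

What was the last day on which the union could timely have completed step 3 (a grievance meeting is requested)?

December 7, 2007

The written grievance is presented to the supervisor on November 10, 2007; the 7-day hold period therefore ends November 17, 2007, and step 3 runs from that date. 20 days after November 17, 2007 is December 7, 2007.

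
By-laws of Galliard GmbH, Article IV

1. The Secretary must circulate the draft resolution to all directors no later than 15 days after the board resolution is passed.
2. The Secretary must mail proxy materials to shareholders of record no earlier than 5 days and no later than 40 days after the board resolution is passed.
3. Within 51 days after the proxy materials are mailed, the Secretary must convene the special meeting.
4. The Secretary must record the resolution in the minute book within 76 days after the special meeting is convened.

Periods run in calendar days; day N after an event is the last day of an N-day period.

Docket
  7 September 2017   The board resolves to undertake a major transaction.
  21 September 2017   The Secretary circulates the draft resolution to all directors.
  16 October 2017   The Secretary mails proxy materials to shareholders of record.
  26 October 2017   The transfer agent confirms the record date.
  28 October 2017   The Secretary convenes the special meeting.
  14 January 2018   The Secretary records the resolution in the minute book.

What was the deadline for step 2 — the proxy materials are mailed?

Step 2 runs from 7 September 2017, when the board resolution is passed. The window is 5–40 days after 7 September 2017; it closes on 17 October 2017.

17 October 2017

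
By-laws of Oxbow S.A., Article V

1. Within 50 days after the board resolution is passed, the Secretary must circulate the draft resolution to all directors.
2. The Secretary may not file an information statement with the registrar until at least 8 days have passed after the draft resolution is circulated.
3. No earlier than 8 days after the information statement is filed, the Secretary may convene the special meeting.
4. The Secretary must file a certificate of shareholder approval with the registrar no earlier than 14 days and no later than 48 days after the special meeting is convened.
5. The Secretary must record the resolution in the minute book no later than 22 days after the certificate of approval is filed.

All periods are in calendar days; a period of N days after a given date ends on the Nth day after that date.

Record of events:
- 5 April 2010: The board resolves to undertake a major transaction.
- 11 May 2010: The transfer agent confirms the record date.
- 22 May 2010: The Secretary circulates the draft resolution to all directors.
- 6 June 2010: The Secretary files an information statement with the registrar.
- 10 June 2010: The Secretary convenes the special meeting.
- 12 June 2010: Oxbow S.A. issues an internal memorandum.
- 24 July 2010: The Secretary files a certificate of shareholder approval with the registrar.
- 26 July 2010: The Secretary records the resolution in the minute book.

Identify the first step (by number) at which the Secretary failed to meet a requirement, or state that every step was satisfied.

Step 1 — counting 50 days from 5 April 2010 (when the board resolution is passed) gives a deadline of 25 May 2010; done 22 May 2010 — timely.
Step 2 — must wait 8 days from 22 May 2010 (when the draft resolution is circulated), so not before 30 May 2010; done 6 June 2010, after the minimum wait.
Step 3 — must wait 8 days from 6 June 2010 (when the information statement is filed), so not before 14 June 2010; acted on 10 June 2010, 4 days prematurely.
That is the first point of non-compliance.

Step 3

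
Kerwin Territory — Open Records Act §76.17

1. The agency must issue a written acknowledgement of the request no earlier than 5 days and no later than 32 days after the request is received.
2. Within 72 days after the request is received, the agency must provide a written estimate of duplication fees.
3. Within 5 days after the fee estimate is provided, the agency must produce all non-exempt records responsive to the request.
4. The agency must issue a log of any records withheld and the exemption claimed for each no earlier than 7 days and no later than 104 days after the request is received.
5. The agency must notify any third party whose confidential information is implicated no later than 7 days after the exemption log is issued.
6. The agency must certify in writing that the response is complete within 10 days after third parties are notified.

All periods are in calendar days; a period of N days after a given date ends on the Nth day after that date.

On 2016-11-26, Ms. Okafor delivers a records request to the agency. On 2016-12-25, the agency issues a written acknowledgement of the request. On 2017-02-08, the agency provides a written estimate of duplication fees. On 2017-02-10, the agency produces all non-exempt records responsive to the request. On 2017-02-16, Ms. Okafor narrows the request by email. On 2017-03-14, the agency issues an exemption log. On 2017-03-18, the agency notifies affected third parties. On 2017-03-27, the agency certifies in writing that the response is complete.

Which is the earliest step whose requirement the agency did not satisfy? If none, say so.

Step 2

Step 1 — 5 and 32 days from 2016-11-26 (when the request is received) are 2016-12-01 and 2016-12-28 respectively; done 2016-12-25 — within the window.
Step 2 — counting 72 days from 2016-11-26 (when the request is received) gives a deadline of 2017-02-06; not done until 2017-02-08, 2 days after the deadline.
No need to go further; step 2 was not satisfied.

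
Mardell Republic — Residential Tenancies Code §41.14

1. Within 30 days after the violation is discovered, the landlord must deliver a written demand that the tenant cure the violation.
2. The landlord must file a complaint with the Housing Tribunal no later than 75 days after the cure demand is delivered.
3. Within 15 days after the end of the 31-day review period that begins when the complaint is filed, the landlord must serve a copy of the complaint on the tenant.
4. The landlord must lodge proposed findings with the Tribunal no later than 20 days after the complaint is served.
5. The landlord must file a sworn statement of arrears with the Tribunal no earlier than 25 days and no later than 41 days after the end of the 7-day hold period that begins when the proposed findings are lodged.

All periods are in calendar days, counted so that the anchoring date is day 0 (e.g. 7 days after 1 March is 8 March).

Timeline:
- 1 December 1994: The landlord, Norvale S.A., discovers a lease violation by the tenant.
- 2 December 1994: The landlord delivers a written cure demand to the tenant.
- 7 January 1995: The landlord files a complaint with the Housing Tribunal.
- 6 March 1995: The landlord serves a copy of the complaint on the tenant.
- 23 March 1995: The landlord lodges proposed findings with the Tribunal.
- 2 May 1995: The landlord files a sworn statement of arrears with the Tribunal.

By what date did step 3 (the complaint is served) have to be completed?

22 February 1995

The complaint is filed on 7 January 1995; the 31-day review period therefore ends 7 February 1995, and step 3 runs from that date. 15 days after 7 February 1995 is 22 February 1995.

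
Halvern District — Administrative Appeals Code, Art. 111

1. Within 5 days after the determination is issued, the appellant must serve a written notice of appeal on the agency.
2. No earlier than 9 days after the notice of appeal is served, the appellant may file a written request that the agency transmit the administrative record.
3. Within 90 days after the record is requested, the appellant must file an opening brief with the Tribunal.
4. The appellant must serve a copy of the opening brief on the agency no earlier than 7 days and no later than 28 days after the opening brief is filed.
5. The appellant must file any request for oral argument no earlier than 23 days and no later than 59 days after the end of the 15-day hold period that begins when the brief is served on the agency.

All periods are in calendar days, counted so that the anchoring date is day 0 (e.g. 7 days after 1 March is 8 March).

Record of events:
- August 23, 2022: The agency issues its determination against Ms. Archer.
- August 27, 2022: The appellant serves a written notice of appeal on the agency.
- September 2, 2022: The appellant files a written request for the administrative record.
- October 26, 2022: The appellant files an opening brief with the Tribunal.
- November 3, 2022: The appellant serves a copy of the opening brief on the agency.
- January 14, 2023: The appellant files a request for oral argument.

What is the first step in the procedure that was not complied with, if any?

Step 1: 5 days after August 23, 2022 (when the determination is issued) is August 28, 2022; completed August 27, 2022, before the deadline.
Step 2: the earliest permitted date is 9 days after August 27, 2022 (when the notice of appeal is served), i.e. September 5, 2022; done September 2, 2022 — 3 days too early.

Step 2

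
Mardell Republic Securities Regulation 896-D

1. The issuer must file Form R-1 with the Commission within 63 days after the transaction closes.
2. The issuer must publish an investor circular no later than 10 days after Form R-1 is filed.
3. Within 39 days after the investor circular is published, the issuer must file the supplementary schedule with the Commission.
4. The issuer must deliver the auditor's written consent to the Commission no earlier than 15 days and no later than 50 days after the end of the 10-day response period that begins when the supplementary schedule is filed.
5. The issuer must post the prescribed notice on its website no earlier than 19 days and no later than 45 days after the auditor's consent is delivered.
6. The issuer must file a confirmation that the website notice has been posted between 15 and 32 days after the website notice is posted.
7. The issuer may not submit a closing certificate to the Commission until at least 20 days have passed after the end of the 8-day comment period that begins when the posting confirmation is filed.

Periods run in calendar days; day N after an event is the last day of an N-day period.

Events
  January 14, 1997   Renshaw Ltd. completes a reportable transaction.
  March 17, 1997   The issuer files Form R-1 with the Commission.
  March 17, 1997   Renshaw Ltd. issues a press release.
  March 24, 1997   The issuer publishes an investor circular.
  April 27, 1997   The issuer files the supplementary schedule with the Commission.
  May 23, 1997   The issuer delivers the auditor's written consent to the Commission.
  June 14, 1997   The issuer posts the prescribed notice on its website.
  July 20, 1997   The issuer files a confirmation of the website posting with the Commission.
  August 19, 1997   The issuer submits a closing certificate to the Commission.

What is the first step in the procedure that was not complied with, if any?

Step 6

Step 1 — counting 63 days from January 14, 1997 (when the transaction closes) gives a deadline of March 18, 1997; done March 17, 1997 — timely.
Step 2 — counting 10 days from March 17, 1997 (when Form R-1 is filed) gives a deadline of March 27, 1997; March 24, 1997 is within that limit.
Step 3 — counting 39 days from March 24, 1997 (when the investor circular is published) gives a deadline of May 2, 1997; completed April 27, 1997, before the deadline.
Step 4 — 15 and 50 days from May 7, 1997 (end of the 10-day response period, which began when the supplementary schedule is filed on April 27, 1997) are May 22, 1997 and June 26, 1997 respectively; done May 23, 1997 — within the window.
Step 5 — 19 and 45 days from May 23, 1997 (when the auditor's consent is delivered) are June 11, 1997 and July 7, 1997 respectively; done June 14, 1997, which is between those dates.
Step 6 — 15 and 32 days from June 14, 1997 (when the website notice is posted) are June 29, 1997 and July 16, 1997 respectively; July 20, 1997 is 4 days past the end of the window.
No need to go further; step 6 was not satisfied.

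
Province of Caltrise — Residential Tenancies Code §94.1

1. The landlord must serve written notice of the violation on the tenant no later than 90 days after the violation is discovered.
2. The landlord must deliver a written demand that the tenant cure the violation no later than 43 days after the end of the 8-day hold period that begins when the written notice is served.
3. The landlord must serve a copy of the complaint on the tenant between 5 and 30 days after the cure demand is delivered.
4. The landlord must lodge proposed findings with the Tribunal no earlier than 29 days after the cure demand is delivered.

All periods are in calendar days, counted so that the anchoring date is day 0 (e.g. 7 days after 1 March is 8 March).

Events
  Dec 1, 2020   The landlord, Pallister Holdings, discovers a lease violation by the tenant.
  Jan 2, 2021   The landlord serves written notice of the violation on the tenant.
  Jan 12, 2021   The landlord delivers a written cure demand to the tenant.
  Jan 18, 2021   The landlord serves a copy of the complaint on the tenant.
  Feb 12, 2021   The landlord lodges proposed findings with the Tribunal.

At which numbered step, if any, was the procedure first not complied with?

None — every step was satisfied

Step 1 — counting 90 days from Dec 1, 2020 (when the violation is discovered) gives a deadline of Mar 1, 2021; done Jan 2, 2021 — timely.
Step 2 — counting 43 days from Jan 10, 2021 (end of the 8-day hold period, which began when the written notice is served on Jan 2, 2021) gives a deadline of Feb 22, 2021; done Jan 12, 2021 — timely.
Step 3 — 5 and 30 days from Jan 12, 2021 (when the cure demand is delivered) are Jan 17, 2021 and Feb 11, 2021 respectively; Jan 18, 2021 falls inside that range.
Step 4 — must wait 29 days from Jan 12, 2021 (when the cure demand is delivered), so not before Feb 10, 2021; done Feb 12, 2021 — permitted.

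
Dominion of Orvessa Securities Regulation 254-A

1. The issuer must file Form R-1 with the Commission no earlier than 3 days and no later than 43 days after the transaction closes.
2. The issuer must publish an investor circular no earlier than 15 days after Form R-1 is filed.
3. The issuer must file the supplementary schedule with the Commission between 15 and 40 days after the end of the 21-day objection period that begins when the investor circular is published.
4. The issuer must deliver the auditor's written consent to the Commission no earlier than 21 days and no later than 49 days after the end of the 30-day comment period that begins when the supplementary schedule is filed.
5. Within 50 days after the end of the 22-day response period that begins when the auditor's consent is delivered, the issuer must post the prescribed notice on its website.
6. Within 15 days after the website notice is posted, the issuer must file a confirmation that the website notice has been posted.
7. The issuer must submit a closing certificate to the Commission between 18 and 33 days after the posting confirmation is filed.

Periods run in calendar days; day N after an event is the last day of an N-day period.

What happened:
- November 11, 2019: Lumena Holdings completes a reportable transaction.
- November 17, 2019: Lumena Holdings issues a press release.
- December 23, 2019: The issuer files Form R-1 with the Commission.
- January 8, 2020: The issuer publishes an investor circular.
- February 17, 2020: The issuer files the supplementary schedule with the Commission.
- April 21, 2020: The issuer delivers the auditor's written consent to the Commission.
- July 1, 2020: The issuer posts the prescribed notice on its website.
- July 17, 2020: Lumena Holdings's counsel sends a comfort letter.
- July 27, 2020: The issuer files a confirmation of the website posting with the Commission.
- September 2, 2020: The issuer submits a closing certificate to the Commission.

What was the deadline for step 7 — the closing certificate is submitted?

August 29, 2020

Step 7 runs from July 27, 2020, when the posting confirmation is filed. The window is 18–33 days after July 27, 2020; it closes on August 29, 2020.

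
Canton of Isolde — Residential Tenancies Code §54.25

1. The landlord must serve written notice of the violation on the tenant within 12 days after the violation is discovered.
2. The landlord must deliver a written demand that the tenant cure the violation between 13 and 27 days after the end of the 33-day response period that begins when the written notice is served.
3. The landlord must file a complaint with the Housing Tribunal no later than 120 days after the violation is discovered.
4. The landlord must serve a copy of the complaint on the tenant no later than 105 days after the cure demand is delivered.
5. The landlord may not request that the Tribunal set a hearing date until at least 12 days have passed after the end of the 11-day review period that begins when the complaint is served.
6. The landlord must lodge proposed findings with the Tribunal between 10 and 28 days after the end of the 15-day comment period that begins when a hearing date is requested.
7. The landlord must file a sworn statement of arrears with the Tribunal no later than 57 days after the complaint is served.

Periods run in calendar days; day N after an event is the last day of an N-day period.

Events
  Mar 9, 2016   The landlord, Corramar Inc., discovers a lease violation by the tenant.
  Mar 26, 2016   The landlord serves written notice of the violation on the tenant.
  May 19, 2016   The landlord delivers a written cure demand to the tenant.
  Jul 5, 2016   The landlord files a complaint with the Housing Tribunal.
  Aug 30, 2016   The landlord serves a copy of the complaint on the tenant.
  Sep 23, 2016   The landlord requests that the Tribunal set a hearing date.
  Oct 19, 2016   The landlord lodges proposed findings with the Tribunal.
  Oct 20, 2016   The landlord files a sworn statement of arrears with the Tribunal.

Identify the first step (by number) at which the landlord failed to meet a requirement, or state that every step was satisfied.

Step 1

Step 1 — counting 12 days from Mar 9, 2016 (when the violation is discovered) gives a deadline of Mar 21, 2016; Mar 26, 2016 misses that deadline by 5 days.
No need to go further; step 1 was not satisfied.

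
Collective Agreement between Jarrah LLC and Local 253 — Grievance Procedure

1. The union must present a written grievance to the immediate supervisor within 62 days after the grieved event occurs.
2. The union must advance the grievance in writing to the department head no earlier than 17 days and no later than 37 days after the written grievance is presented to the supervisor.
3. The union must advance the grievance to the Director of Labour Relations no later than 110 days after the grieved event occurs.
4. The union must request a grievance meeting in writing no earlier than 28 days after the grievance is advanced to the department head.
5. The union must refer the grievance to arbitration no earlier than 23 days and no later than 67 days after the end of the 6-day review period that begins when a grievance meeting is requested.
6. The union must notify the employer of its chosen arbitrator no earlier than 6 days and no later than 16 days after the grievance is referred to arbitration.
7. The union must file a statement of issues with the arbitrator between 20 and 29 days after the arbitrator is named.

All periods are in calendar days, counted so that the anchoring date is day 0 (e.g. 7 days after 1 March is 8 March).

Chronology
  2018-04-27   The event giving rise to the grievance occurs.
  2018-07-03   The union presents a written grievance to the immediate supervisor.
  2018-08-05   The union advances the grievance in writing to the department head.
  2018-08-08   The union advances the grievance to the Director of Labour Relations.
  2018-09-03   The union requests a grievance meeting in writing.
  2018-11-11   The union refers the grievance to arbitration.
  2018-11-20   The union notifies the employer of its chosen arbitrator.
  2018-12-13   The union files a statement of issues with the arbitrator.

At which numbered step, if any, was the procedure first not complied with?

Step 1 — counting 62 days from 2018-04-27 (when the grieved event occurs) gives a deadline of 2018-06-28; 2018-07-03 misses that deadline by 5 days.
The procedure was therefore not followed at step 1.

Step 1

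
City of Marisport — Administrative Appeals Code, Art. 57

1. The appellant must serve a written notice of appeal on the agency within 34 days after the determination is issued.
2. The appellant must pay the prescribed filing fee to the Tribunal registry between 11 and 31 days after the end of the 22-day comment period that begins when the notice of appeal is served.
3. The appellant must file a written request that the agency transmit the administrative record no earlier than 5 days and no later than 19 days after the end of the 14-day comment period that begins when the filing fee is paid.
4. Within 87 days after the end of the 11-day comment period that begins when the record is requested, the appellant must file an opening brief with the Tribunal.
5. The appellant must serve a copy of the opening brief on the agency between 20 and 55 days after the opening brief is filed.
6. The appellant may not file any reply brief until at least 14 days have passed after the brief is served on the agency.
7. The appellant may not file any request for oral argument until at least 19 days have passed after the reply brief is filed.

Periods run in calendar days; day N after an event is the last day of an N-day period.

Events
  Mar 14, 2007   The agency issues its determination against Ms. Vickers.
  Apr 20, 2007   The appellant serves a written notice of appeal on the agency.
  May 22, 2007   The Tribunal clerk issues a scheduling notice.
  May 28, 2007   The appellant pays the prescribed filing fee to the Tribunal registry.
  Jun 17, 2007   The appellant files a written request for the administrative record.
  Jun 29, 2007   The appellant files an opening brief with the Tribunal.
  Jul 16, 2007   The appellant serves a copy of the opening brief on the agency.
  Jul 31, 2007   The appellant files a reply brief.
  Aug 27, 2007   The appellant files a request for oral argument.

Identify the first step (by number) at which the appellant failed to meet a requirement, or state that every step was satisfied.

Step 1 — counting 34 days from Mar 14, 2007 (when the determination is issued) gives a deadline of Apr 17, 2007; Apr 20, 2007 misses that deadline by 3 days.

Step 1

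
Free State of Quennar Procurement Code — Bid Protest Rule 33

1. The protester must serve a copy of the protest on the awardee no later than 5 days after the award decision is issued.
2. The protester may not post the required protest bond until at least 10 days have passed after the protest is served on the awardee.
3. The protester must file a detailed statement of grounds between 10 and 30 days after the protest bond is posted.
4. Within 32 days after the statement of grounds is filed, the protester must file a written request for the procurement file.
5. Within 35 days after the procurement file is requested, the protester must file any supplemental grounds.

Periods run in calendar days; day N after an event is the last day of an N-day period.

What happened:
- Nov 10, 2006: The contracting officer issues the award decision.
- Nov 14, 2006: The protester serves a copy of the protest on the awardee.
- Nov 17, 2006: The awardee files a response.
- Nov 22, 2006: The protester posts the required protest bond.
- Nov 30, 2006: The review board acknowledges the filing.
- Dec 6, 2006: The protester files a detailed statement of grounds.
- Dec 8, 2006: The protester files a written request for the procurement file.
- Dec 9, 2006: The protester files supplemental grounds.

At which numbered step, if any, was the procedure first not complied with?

Step 1 — counting 5 days from Nov 10, 2006 (when the award decision is issued) gives a deadline of Nov 15, 2006; Nov 14, 2006 is within that limit.
Step 2 — must wait 10 days from Nov 14, 2006 (when the protest is served on the awardee), so not before Nov 24, 2006; done Nov 22, 2006 — 2 days too early.

Step 2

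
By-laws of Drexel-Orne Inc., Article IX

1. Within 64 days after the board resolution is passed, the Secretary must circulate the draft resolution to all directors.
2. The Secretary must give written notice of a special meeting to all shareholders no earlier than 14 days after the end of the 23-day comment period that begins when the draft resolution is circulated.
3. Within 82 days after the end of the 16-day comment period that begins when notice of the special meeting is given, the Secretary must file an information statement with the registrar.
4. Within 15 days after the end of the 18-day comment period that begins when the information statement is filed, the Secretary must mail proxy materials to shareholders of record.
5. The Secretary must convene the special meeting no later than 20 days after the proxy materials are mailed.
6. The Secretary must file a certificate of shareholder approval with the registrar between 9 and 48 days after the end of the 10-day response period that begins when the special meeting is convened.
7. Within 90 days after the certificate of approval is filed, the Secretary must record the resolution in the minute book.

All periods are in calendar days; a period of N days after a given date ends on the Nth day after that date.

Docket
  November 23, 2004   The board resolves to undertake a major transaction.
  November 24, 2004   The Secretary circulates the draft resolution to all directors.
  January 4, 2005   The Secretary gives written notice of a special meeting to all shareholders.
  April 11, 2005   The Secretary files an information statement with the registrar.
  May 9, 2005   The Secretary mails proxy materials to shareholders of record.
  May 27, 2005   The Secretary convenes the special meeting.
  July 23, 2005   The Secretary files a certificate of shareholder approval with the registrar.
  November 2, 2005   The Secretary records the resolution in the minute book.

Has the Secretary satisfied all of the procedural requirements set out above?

Step 1: 64 days after November 23, 2004 (when the board resolution is passed) is January 26, 2005; November 24, 2004 is within that limit.
Step 2: the earliest permitted date is 14 days after December 17, 2004 (end of the 23-day comment period, which began when the draft resolution is circulated on November 24, 2004), i.e. December 31, 2004; January 4, 2005 is on or after that date.
Step 3: 82 days after January 20, 2005 (end of the 16-day comment period, which began when notice of the special meeting is given on January 4, 2005) is April 12, 2005; done April 11, 2005 — timely.
Step 4: 15 days after April 29, 2005 (end of the 18-day comment period, which began when the information statement is filed on April 11, 2005) is May 14, 2005; done May 9, 2005 — timely.
Step 5: 20 days after May 9, 2005 (when the proxy materials are mailed) is May 29, 2005; done May 27, 2005 — timely.
Step 6: the window is 9–48 days after June 6, 2005 (end of the 10-day response period, which began when the special meeting is convened on May 27, 2005), so June 15, 2005 through July 24, 2005; July 23, 2005 falls inside that range.
Step 7: 90 days after July 23, 2005 (when the certificate of approval is filed) is October 21, 2005; November 2, 2005 misses that deadline by 12 days.
That is the first point of non-compliance.

No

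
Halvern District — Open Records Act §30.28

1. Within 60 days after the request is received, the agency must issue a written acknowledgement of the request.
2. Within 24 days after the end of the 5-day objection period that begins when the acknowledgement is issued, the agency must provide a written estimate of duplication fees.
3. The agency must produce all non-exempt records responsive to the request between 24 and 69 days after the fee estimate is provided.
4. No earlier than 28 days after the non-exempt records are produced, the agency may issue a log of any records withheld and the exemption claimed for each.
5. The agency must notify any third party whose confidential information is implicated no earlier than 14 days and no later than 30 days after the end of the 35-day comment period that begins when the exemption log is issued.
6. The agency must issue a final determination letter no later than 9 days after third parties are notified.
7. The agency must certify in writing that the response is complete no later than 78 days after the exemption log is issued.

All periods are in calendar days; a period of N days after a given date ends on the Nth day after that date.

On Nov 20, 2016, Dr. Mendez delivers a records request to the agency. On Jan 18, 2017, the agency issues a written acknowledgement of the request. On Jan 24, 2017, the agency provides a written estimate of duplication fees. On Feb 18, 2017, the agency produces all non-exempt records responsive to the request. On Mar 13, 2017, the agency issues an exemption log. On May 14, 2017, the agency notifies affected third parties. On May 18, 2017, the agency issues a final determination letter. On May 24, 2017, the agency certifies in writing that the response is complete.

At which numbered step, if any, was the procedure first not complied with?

(1) due by Nov 20, 2016 + 60 days = Jan 19, 2017; done Jan 18, 2017 — timely.
(2) due by Jan 23, 2017 + 24 days = Feb 16, 2017; Jan 24, 2017 is within that limit.
(3) the permitted window runs from Jan 24, 2017 + 24 = Feb 17, 2017 to Jan 24, 2017 + 69 = Apr 3, 2017; Feb 18, 2017 falls inside that range.
(4) permitted from Feb 18, 2017 + 28 days = Mar 18, 2017 onward; done Mar 13, 2017 — 5 days too early.
The analysis stops there.

Step 4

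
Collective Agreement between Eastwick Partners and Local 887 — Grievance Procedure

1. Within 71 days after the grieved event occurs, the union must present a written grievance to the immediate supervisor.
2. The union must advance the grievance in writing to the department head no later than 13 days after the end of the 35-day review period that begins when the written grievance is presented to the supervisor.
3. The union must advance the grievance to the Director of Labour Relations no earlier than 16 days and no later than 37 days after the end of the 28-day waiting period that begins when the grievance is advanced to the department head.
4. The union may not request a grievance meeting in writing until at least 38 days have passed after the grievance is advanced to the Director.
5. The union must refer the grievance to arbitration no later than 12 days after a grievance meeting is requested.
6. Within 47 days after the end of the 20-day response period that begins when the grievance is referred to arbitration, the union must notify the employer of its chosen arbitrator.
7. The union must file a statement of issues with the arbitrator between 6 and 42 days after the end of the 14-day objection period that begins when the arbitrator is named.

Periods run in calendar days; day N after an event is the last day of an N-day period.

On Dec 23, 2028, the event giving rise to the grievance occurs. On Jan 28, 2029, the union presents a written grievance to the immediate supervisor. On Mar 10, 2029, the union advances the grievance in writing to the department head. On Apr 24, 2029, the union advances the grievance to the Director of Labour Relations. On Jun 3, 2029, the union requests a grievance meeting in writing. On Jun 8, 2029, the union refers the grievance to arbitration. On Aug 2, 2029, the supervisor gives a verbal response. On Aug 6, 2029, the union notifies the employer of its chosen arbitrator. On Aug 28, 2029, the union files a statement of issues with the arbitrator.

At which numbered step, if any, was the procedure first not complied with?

None — every step was satisfied

(1) due by Dec 23, 2028 + 71 days = Mar 4, 2029; completed Jan 28, 2029, before the deadline.
(2) due by Mar 4, 2029 + 13 days = Mar 17, 2029; completed Mar 10, 2029, before the deadline.
(3) the permitted window runs from Apr 7, 2029 + 16 = Apr 23, 2029 to Apr 7, 2029 + 37 = May 14, 2029; done Apr 24, 2029 — within the window.
(4) permitted from Apr 24, 2029 + 38 days = Jun 1, 2029 onward; done Jun 3, 2029 — permitted.
(5) due by Jun 3, 2029 + 12 days = Jun 15, 2029; completed Jun 8, 2029, before the deadline.
(6) due by Jun 28, 2029 + 47 days = Aug 14, 2029; completed Aug 6, 2029, before the deadline.
(7) the permitted window runs from Aug 20, 2029 + 6 = Aug 26, 2029 to Aug 20, 2029 + 42 = Oct 1, 2029; done Aug 28, 2029 — within the window.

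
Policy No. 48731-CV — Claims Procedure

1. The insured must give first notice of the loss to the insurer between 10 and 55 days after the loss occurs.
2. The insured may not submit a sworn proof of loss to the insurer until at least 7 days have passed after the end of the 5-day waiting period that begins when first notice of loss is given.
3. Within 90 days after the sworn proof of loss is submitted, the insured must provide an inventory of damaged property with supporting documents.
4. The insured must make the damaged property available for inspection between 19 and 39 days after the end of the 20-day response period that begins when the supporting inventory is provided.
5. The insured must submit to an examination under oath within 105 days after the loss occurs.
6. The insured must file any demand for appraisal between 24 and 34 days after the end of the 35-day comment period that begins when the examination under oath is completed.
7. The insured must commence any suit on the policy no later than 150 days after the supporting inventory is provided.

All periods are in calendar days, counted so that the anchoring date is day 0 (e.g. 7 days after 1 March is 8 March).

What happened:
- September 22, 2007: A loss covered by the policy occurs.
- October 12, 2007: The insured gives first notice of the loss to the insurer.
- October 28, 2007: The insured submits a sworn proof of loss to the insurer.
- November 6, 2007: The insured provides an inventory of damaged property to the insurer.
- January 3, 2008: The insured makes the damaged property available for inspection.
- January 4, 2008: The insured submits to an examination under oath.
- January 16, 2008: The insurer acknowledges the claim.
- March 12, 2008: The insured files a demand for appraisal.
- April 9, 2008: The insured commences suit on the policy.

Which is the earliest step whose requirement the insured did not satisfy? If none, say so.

Step 1 — 10 and 55 days from September 22, 2007 (when the loss occurs) are October 2, 2007 and November 16, 2007 respectively; October 12, 2007 falls inside that range.
Step 2 — must wait 7 days from October 17, 2007 (end of the 5-day waiting period, which began when first notice of loss is given on October 12, 2007), so not before October 24, 2007; done October 28, 2007, after the minimum wait.
Step 3 — counting 90 days from October 28, 2007 (when the sworn proof of loss is submitted) gives a deadline of January 26, 2008; completed November 6, 2007, before the deadline.
Step 4 — 19 and 39 days from November 26, 2007 (end of the 20-day response period, which began when the supporting inventory is provided on November 6, 2007) are December 15, 2007 and January 4, 2008 respectively; done January 3, 2008 — within the window.
Step 5 — counting 105 days from September 22, 2007 (when the loss occurs) gives a deadline of January 5, 2008; January 4, 2008 is within that limit.
Step 6 — 24 and 34 days from February 8, 2008 (end of the 35-day comment period, which began when the examination under oath is completed on January 4, 2008) are March 3, 2008 and March 13, 2008 respectively; done March 12, 2008, which is between those dates.
Step 7 — counting 150 days from November 6, 2007 (when the supporting inventory is provided) gives a deadline of April 4, 2008; April 9, 2008 misses that deadline by 5 days.

Step 7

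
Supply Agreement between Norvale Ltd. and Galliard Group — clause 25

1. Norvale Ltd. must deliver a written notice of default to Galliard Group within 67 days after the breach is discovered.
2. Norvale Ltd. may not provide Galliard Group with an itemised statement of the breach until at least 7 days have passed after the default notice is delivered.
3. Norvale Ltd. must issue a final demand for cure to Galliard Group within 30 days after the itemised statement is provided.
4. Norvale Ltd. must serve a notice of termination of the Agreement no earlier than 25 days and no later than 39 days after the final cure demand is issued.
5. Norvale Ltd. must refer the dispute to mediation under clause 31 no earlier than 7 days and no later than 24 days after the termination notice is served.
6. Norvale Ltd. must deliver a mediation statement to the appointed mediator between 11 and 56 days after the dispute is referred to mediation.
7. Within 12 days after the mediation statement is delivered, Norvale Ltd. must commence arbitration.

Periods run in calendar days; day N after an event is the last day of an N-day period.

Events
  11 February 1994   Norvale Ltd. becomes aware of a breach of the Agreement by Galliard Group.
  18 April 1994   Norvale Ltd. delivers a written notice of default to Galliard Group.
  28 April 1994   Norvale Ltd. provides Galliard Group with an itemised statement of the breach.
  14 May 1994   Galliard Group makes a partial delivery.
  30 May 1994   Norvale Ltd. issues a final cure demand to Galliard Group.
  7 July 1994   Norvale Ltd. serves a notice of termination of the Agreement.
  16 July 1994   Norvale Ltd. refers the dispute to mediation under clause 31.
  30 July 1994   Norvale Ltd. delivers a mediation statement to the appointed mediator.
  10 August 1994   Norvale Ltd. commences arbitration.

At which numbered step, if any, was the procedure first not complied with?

Step 3

Step 1 — counting 67 days from 11 February 1994 (when the breach is discovered) gives a deadline of 19 April 1994; completed 18 April 1994, before the deadline.
Step 2 — must wait 7 days from 18 April 1994 (when the default notice is delivered), so not before 25 April 1994; done 28 April 1994 — permitted.
Step 3 — counting 30 days from 28 April 1994 (when the itemised statement is provided) gives a deadline of 28 May 1994; 30 May 1994 misses that deadline by 2 days.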